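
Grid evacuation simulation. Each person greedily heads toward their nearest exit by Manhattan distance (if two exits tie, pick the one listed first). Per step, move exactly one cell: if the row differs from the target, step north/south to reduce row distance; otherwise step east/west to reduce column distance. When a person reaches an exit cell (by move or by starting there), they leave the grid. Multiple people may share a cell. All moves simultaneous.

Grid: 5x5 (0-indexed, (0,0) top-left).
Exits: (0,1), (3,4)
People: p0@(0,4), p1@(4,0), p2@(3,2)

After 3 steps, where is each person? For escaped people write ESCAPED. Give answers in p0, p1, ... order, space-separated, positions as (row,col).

Step 1: p0:(0,4)->(0,3) | p1:(4,0)->(3,0) | p2:(3,2)->(3,3)
Step 2: p0:(0,3)->(0,2) | p1:(3,0)->(2,0) | p2:(3,3)->(3,4)->EXIT
Step 3: p0:(0,2)->(0,1)->EXIT | p1:(2,0)->(1,0) | p2:escaped

ESCAPED (1,0) ESCAPED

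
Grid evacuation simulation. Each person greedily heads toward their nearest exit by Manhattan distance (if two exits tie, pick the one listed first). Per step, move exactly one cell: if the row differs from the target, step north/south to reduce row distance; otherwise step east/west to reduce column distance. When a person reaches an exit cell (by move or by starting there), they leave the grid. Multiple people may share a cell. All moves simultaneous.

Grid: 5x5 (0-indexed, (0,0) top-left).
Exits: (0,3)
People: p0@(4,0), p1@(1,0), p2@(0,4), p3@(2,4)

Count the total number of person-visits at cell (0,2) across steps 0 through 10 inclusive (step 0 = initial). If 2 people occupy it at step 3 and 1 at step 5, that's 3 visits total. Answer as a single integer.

Step 0: p0@(4,0) p1@(1,0) p2@(0,4) p3@(2,4) -> at (0,2): 0 [-], cum=0
Step 1: p0@(3,0) p1@(0,0) p2@ESC p3@(1,4) -> at (0,2): 0 [-], cum=0
Step 2: p0@(2,0) p1@(0,1) p2@ESC p3@(0,4) -> at (0,2): 0 [-], cum=0
Step 3: p0@(1,0) p1@(0,2) p2@ESC p3@ESC -> at (0,2): 1 [p1], cum=1
Step 4: p0@(0,0) p1@ESC p2@ESC p3@ESC -> at (0,2): 0 [-], cum=1
Step 5: p0@(0,1) p1@ESC p2@ESC p3@ESC -> at (0,2): 0 [-], cum=1
Step 6: p0@(0,2) p1@ESC p2@ESC p3@ESC -> at (0,2): 1 [p0], cum=2
Step 7: p0@ESC p1@ESC p2@ESC p3@ESC -> at (0,2): 0 [-], cum=2
Total visits = 2

Answer: 2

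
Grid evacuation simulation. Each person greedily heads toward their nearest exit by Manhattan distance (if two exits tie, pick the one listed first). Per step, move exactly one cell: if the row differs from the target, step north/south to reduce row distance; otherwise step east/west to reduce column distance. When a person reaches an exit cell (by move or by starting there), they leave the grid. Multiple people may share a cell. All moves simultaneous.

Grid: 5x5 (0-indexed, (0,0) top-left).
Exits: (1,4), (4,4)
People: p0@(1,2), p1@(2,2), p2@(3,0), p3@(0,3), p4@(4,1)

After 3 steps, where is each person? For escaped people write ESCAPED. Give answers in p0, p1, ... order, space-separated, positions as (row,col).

Step 1: p0:(1,2)->(1,3) | p1:(2,2)->(1,2) | p2:(3,0)->(4,0) | p3:(0,3)->(1,3) | p4:(4,1)->(4,2)
Step 2: p0:(1,3)->(1,4)->EXIT | p1:(1,2)->(1,3) | p2:(4,0)->(4,1) | p3:(1,3)->(1,4)->EXIT | p4:(4,2)->(4,3)
Step 3: p0:escaped | p1:(1,3)->(1,4)->EXIT | p2:(4,1)->(4,2) | p3:escaped | p4:(4,3)->(4,4)->EXIT

ESCAPED ESCAPED (4,2) ESCAPED ESCAPED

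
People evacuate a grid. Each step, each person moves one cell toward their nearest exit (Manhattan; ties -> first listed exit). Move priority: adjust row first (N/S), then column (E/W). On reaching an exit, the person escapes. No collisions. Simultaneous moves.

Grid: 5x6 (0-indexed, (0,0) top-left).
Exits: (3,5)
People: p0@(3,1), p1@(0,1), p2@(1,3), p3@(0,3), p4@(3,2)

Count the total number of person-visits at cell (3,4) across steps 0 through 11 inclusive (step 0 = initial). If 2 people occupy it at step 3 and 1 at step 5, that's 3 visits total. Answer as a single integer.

Answer: 5

Derivation:
Step 0: p0@(3,1) p1@(0,1) p2@(1,3) p3@(0,3) p4@(3,2) -> at (3,4): 0 [-], cum=0
Step 1: p0@(3,2) p1@(1,1) p2@(2,3) p3@(1,3) p4@(3,3) -> at (3,4): 0 [-], cum=0
Step 2: p0@(3,3) p1@(2,1) p2@(3,3) p3@(2,3) p4@(3,4) -> at (3,4): 1 [p4], cum=1
Step 3: p0@(3,4) p1@(3,1) p2@(3,4) p3@(3,3) p4@ESC -> at (3,4): 2 [p0,p2], cum=3
Step 4: p0@ESC p1@(3,2) p2@ESC p3@(3,4) p4@ESC -> at (3,4): 1 [p3], cum=4
Step 5: p0@ESC p1@(3,3) p2@ESC p3@ESC p4@ESC -> at (3,4): 0 [-], cum=4
Step 6: p0@ESC p1@(3,4) p2@ESC p3@ESC p4@ESC -> at (3,4): 1 [p1], cum=5
Step 7: p0@ESC p1@ESC p2@ESC p3@ESC p4@ESC -> at (3,4): 0 [-], cum=5
Total visits = 5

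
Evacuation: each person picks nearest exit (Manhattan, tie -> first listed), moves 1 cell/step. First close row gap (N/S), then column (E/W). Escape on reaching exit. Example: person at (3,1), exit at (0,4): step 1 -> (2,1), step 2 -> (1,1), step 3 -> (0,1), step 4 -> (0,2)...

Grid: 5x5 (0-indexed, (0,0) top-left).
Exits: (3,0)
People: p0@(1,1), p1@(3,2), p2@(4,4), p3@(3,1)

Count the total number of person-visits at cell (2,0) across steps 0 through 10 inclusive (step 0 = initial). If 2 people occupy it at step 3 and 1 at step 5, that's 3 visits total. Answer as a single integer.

Step 0: p0@(1,1) p1@(3,2) p2@(4,4) p3@(3,1) -> at (2,0): 0 [-], cum=0
Step 1: p0@(2,1) p1@(3,1) p2@(3,4) p3@ESC -> at (2,0): 0 [-], cum=0
Step 2: p0@(3,1) p1@ESC p2@(3,3) p3@ESC -> at (2,0): 0 [-], cum=0
Step 3: p0@ESC p1@ESC p2@(3,2) p3@ESC -> at (2,0): 0 [-], cum=0
Step 4: p0@ESC p1@ESC p2@(3,1) p3@ESC -> at (2,0): 0 [-], cum=0
Step 5: p0@ESC p1@ESC p2@ESC p3@ESC -> at (2,0): 0 [-], cum=0
Total visits = 0

Answer: 0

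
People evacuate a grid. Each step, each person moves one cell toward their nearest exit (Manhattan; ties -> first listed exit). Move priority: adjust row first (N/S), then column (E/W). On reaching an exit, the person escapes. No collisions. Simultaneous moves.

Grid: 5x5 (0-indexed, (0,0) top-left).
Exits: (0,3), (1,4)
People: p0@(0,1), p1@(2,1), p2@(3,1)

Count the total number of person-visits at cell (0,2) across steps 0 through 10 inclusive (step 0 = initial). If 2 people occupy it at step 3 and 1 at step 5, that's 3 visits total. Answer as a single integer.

Answer: 3

Derivation:
Step 0: p0@(0,1) p1@(2,1) p2@(3,1) -> at (0,2): 0 [-], cum=0
Step 1: p0@(0,2) p1@(1,1) p2@(2,1) -> at (0,2): 1 [p0], cum=1
Step 2: p0@ESC p1@(0,1) p2@(1,1) -> at (0,2): 0 [-], cum=1
Step 3: p0@ESC p1@(0,2) p2@(0,1) -> at (0,2): 1 [p1], cum=2
Step 4: p0@ESC p1@ESC p2@(0,2) -> at (0,2): 1 [p2], cum=3
Step 5: p0@ESC p1@ESC p2@ESC -> at (0,2): 0 [-], cum=3
Total visits = 3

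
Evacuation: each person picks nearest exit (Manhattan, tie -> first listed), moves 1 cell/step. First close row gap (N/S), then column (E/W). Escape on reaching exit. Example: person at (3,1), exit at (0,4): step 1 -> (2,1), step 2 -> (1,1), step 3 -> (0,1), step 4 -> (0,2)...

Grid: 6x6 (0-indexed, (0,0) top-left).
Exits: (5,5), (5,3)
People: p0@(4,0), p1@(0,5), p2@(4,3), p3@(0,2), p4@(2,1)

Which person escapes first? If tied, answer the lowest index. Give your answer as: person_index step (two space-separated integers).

Step 1: p0:(4,0)->(5,0) | p1:(0,5)->(1,5) | p2:(4,3)->(5,3)->EXIT | p3:(0,2)->(1,2) | p4:(2,1)->(3,1)
Step 2: p0:(5,0)->(5,1) | p1:(1,5)->(2,5) | p2:escaped | p3:(1,2)->(2,2) | p4:(3,1)->(4,1)
Step 3: p0:(5,1)->(5,2) | p1:(2,5)->(3,5) | p2:escaped | p3:(2,2)->(3,2) | p4:(4,1)->(5,1)
Step 4: p0:(5,2)->(5,3)->EXIT | p1:(3,5)->(4,5) | p2:escaped | p3:(3,2)->(4,2) | p4:(5,1)->(5,2)
Step 5: p0:escaped | p1:(4,5)->(5,5)->EXIT | p2:escaped | p3:(4,2)->(5,2) | p4:(5,2)->(5,3)->EXIT
Step 6: p0:escaped | p1:escaped | p2:escaped | p3:(5,2)->(5,3)->EXIT | p4:escaped
Exit steps: [4, 5, 1, 6, 5]
First to escape: p2 at step 1

Answer: 2 1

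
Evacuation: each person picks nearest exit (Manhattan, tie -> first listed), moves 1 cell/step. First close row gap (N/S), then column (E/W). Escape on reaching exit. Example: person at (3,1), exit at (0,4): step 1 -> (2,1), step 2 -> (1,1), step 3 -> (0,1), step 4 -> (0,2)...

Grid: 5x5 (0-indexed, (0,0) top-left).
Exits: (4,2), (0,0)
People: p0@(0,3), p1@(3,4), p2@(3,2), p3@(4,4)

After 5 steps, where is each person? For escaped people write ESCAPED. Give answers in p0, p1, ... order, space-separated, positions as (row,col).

Step 1: p0:(0,3)->(0,2) | p1:(3,4)->(4,4) | p2:(3,2)->(4,2)->EXIT | p3:(4,4)->(4,3)
Step 2: p0:(0,2)->(0,1) | p1:(4,4)->(4,3) | p2:escaped | p3:(4,3)->(4,2)->EXIT
Step 3: p0:(0,1)->(0,0)->EXIT | p1:(4,3)->(4,2)->EXIT | p2:escaped | p3:escaped

ESCAPED ESCAPED ESCAPED ESCAPED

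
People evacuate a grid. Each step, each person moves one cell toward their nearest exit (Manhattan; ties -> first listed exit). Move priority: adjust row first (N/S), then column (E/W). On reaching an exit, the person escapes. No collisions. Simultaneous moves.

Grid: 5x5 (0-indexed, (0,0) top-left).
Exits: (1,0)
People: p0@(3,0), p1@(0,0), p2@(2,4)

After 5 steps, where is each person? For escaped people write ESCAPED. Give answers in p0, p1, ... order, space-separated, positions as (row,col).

Step 1: p0:(3,0)->(2,0) | p1:(0,0)->(1,0)->EXIT | p2:(2,4)->(1,4)
Step 2: p0:(2,0)->(1,0)->EXIT | p1:escaped | p2:(1,4)->(1,3)
Step 3: p0:escaped | p1:escaped | p2:(1,3)->(1,2)
Step 4: p0:escaped | p1:escaped | p2:(1,2)->(1,1)
Step 5: p0:escaped | p1:escaped | p2:(1,1)->(1,0)->EXIT

ESCAPED ESCAPED ESCAPED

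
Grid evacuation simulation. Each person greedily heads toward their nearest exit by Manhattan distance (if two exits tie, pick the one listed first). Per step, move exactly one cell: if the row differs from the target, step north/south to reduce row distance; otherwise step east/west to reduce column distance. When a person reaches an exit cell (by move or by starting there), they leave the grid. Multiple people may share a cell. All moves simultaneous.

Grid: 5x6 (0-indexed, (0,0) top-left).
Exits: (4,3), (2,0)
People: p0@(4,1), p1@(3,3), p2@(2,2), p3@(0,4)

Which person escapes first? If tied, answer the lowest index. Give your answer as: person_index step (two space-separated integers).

Answer: 1 1

Derivation:
Step 1: p0:(4,1)->(4,2) | p1:(3,3)->(4,3)->EXIT | p2:(2,2)->(2,1) | p3:(0,4)->(1,4)
Step 2: p0:(4,2)->(4,3)->EXIT | p1:escaped | p2:(2,1)->(2,0)->EXIT | p3:(1,4)->(2,4)
Step 3: p0:escaped | p1:escaped | p2:escaped | p3:(2,4)->(3,4)
Step 4: p0:escaped | p1:escaped | p2:escaped | p3:(3,4)->(4,4)
Step 5: p0:escaped | p1:escaped | p2:escaped | p3:(4,4)->(4,3)->EXIT
Exit steps: [2, 1, 2, 5]
First to escape: p1 at step 1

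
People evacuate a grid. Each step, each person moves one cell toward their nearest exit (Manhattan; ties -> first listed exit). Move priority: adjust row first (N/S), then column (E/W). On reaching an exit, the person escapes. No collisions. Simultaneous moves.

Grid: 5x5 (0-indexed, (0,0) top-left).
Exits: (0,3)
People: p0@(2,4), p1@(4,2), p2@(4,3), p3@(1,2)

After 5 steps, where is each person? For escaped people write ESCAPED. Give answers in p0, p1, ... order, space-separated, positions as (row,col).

Step 1: p0:(2,4)->(1,4) | p1:(4,2)->(3,2) | p2:(4,3)->(3,3) | p3:(1,2)->(0,2)
Step 2: p0:(1,4)->(0,4) | p1:(3,2)->(2,2) | p2:(3,3)->(2,3) | p3:(0,2)->(0,3)->EXIT
Step 3: p0:(0,4)->(0,3)->EXIT | p1:(2,2)->(1,2) | p2:(2,3)->(1,3) | p3:escaped
Step 4: p0:escaped | p1:(1,2)->(0,2) | p2:(1,3)->(0,3)->EXIT | p3:escaped
Step 5: p0:escaped | p1:(0,2)->(0,3)->EXIT | p2:escaped | p3:escaped

ESCAPED ESCAPED ESCAPED ESCAPED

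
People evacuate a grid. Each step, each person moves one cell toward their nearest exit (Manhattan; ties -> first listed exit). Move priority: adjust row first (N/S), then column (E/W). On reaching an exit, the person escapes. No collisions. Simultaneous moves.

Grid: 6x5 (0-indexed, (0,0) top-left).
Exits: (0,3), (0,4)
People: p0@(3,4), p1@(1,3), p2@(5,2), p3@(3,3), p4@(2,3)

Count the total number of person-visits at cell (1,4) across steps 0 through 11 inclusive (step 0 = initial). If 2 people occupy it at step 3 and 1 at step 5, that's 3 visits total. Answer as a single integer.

Answer: 1

Derivation:
Step 0: p0@(3,4) p1@(1,3) p2@(5,2) p3@(3,3) p4@(2,3) -> at (1,4): 0 [-], cum=0
Step 1: p0@(2,4) p1@ESC p2@(4,2) p3@(2,3) p4@(1,3) -> at (1,4): 0 [-], cum=0
Step 2: p0@(1,4) p1@ESC p2@(3,2) p3@(1,3) p4@ESC -> at (1,4): 1 [p0], cum=1
Step 3: p0@ESC p1@ESC p2@(2,2) p3@ESC p4@ESC -> at (1,4): 0 [-], cum=1
Step 4: p0@ESC p1@ESC p2@(1,2) p3@ESC p4@ESC -> at (1,4): 0 [-], cum=1
Step 5: p0@ESC p1@ESC p2@(0,2) p3@ESC p4@ESC -> at (1,4): 0 [-], cum=1
Step 6: p0@ESC p1@ESC p2@ESC p3@ESC p4@ESC -> at (1,4): 0 [-], cum=1
Total visits = 1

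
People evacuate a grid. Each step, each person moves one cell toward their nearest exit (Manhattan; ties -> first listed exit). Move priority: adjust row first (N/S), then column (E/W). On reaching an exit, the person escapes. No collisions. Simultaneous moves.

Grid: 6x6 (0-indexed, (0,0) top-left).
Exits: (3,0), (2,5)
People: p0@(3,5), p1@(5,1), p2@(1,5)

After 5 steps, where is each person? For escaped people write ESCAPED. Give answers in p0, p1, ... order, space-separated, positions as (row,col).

Step 1: p0:(3,5)->(2,5)->EXIT | p1:(5,1)->(4,1) | p2:(1,5)->(2,5)->EXIT
Step 2: p0:escaped | p1:(4,1)->(3,1) | p2:escaped
Step 3: p0:escaped | p1:(3,1)->(3,0)->EXIT | p2:escaped

ESCAPED ESCAPED ESCAPED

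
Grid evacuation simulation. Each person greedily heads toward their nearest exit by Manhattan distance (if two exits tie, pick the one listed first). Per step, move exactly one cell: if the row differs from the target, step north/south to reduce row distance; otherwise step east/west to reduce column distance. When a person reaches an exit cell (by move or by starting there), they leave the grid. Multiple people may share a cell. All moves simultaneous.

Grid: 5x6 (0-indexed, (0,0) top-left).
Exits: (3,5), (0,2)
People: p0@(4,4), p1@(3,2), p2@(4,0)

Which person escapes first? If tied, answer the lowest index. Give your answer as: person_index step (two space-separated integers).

Answer: 0 2

Derivation:
Step 1: p0:(4,4)->(3,4) | p1:(3,2)->(3,3) | p2:(4,0)->(3,0)
Step 2: p0:(3,4)->(3,5)->EXIT | p1:(3,3)->(3,4) | p2:(3,0)->(3,1)
Step 3: p0:escaped | p1:(3,4)->(3,5)->EXIT | p2:(3,1)->(3,2)
Step 4: p0:escaped | p1:escaped | p2:(3,2)->(3,3)
Step 5: p0:escaped | p1:escaped | p2:(3,3)->(3,4)
Step 6: p0:escaped | p1:escaped | p2:(3,4)->(3,5)->EXIT
Exit steps: [2, 3, 6]
First to escape: p0 at step 2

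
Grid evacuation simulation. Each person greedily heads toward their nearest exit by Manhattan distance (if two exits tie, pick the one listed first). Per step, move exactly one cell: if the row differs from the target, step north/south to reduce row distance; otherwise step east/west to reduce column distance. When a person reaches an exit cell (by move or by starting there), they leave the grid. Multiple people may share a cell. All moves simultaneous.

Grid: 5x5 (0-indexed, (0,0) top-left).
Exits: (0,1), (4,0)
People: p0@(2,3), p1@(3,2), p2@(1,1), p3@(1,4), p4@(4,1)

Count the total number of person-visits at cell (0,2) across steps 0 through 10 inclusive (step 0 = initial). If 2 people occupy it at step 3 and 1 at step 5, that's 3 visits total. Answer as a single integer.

Step 0: p0@(2,3) p1@(3,2) p2@(1,1) p3@(1,4) p4@(4,1) -> at (0,2): 0 [-], cum=0
Step 1: p0@(1,3) p1@(4,2) p2@ESC p3@(0,4) p4@ESC -> at (0,2): 0 [-], cum=0
Step 2: p0@(0,3) p1@(4,1) p2@ESC p3@(0,3) p4@ESC -> at (0,2): 0 [-], cum=0
Step 3: p0@(0,2) p1@ESC p2@ESC p3@(0,2) p4@ESC -> at (0,2): 2 [p0,p3], cum=2
Step 4: p0@ESC p1@ESC p2@ESC p3@ESC p4@ESC -> at (0,2): 0 [-], cum=2
Total visits = 2

Answer: 2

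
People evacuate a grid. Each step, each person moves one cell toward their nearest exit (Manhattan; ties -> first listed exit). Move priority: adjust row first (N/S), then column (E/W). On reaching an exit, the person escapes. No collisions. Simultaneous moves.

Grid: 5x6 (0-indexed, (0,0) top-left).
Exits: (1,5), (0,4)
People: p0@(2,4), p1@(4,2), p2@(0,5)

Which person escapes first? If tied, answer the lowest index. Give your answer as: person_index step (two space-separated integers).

Answer: 2 1

Derivation:
Step 1: p0:(2,4)->(1,4) | p1:(4,2)->(3,2) | p2:(0,5)->(1,5)->EXIT
Step 2: p0:(1,4)->(1,5)->EXIT | p1:(3,2)->(2,2) | p2:escaped
Step 3: p0:escaped | p1:(2,2)->(1,2) | p2:escaped
Step 4: p0:escaped | p1:(1,2)->(1,3) | p2:escaped
Step 5: p0:escaped | p1:(1,3)->(1,4) | p2:escaped
Step 6: p0:escaped | p1:(1,4)->(1,5)->EXIT | p2:escaped
Exit steps: [2, 6, 1]
First to escape: p2 at step 1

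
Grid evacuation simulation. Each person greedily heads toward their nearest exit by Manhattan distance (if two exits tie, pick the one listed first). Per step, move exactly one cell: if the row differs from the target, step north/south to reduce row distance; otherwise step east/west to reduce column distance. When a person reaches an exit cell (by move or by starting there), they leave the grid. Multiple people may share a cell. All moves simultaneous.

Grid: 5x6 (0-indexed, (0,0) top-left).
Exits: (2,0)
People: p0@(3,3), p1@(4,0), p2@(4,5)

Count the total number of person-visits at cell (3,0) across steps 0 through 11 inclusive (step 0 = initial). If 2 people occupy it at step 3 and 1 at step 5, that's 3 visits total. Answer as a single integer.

Answer: 1

Derivation:
Step 0: p0@(3,3) p1@(4,0) p2@(4,5) -> at (3,0): 0 [-], cum=0
Step 1: p0@(2,3) p1@(3,0) p2@(3,5) -> at (3,0): 1 [p1], cum=1
Step 2: p0@(2,2) p1@ESC p2@(2,5) -> at (3,0): 0 [-], cum=1
Step 3: p0@(2,1) p1@ESC p2@(2,4) -> at (3,0): 0 [-], cum=1
Step 4: p0@ESC p1@ESC p2@(2,3) -> at (3,0): 0 [-], cum=1
Step 5: p0@ESC p1@ESC p2@(2,2) -> at (3,0): 0 [-], cum=1
Step 6: p0@ESC p1@ESC p2@(2,1) -> at (3,0): 0 [-], cum=1
Step 7: p0@ESC p1@ESC p2@ESC -> at (3,0): 0 [-], cum=1
Total visits = 1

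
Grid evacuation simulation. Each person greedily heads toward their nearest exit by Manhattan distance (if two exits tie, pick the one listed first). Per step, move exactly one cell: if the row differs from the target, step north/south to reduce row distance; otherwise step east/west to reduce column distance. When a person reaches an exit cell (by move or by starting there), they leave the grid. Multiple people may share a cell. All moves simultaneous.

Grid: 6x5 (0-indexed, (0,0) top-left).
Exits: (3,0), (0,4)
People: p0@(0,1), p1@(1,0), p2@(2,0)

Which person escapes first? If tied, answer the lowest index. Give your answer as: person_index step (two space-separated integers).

Step 1: p0:(0,1)->(0,2) | p1:(1,0)->(2,0) | p2:(2,0)->(3,0)->EXIT
Step 2: p0:(0,2)->(0,3) | p1:(2,0)->(3,0)->EXIT | p2:escaped
Step 3: p0:(0,3)->(0,4)->EXIT | p1:escaped | p2:escaped
Exit steps: [3, 2, 1]
First to escape: p2 at step 1

Answer: 2 1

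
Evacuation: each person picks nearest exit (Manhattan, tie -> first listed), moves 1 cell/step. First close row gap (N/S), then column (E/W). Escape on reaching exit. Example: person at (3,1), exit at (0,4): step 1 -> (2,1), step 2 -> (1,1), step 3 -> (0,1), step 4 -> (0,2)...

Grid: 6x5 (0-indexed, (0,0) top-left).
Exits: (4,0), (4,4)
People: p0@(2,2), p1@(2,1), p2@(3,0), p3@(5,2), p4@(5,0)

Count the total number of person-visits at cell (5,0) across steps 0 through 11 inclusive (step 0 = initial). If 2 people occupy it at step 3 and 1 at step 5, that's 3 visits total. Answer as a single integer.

Answer: 1

Derivation:
Step 0: p0@(2,2) p1@(2,1) p2@(3,0) p3@(5,2) p4@(5,0) -> at (5,0): 1 [p4], cum=1
Step 1: p0@(3,2) p1@(3,1) p2@ESC p3@(4,2) p4@ESC -> at (5,0): 0 [-], cum=1
Step 2: p0@(4,2) p1@(4,1) p2@ESC p3@(4,1) p4@ESC -> at (5,0): 0 [-], cum=1
Step 3: p0@(4,1) p1@ESC p2@ESC p3@ESC p4@ESC -> at (5,0): 0 [-], cum=1
Step 4: p0@ESC p1@ESC p2@ESC p3@ESC p4@ESC -> at (5,0): 0 [-], cum=1
Total visits = 1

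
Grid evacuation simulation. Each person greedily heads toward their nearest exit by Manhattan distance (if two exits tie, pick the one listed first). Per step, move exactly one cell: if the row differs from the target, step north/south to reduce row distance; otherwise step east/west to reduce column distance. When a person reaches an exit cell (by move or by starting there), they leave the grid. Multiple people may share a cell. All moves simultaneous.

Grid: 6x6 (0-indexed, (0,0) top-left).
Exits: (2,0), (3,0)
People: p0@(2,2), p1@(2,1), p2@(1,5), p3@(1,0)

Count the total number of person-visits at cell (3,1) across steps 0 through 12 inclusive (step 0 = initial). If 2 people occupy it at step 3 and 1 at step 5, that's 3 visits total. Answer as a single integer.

Step 0: p0@(2,2) p1@(2,1) p2@(1,5) p3@(1,0) -> at (3,1): 0 [-], cum=0
Step 1: p0@(2,1) p1@ESC p2@(2,5) p3@ESC -> at (3,1): 0 [-], cum=0
Step 2: p0@ESC p1@ESC p2@(2,4) p3@ESC -> at (3,1): 0 [-], cum=0
Step 3: p0@ESC p1@ESC p2@(2,3) p3@ESC -> at (3,1): 0 [-], cum=0
Step 4: p0@ESC p1@ESC p2@(2,2) p3@ESC -> at (3,1): 0 [-], cum=0
Step 5: p0@ESC p1@ESC p2@(2,1) p3@ESC -> at (3,1): 0 [-], cum=0
Step 6: p0@ESC p1@ESC p2@ESC p3@ESC -> at (3,1): 0 [-], cum=0
Total visits = 0

Answer: 0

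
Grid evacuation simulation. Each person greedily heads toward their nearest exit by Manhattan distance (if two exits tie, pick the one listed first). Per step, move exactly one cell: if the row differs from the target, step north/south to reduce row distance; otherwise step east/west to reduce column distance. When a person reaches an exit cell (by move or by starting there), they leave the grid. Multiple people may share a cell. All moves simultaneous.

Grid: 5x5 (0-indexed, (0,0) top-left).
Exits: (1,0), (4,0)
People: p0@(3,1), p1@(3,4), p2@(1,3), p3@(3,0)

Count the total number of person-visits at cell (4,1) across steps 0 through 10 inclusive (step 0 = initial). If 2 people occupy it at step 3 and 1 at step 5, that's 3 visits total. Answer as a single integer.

Step 0: p0@(3,1) p1@(3,4) p2@(1,3) p3@(3,0) -> at (4,1): 0 [-], cum=0
Step 1: p0@(4,1) p1@(4,4) p2@(1,2) p3@ESC -> at (4,1): 1 [p0], cum=1
Step 2: p0@ESC p1@(4,3) p2@(1,1) p3@ESC -> at (4,1): 0 [-], cum=1
Step 3: p0@ESC p1@(4,2) p2@ESC p3@ESC -> at (4,1): 0 [-], cum=1
Step 4: p0@ESC p1@(4,1) p2@ESC p3@ESC -> at (4,1): 1 [p1], cum=2
Step 5: p0@ESC p1@ESC p2@ESC p3@ESC -> at (4,1): 0 [-], cum=2
Total visits = 2

Answer: 2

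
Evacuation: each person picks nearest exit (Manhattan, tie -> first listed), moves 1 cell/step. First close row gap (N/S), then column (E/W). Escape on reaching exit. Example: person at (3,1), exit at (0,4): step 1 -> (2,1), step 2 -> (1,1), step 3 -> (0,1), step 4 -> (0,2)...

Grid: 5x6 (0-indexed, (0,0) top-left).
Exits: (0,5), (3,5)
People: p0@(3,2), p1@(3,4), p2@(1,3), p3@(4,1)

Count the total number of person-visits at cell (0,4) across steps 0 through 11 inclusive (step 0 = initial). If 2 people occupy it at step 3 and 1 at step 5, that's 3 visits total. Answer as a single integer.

Step 0: p0@(3,2) p1@(3,4) p2@(1,3) p3@(4,1) -> at (0,4): 0 [-], cum=0
Step 1: p0@(3,3) p1@ESC p2@(0,3) p3@(3,1) -> at (0,4): 0 [-], cum=0
Step 2: p0@(3,4) p1@ESC p2@(0,4) p3@(3,2) -> at (0,4): 1 [p2], cum=1
Step 3: p0@ESC p1@ESC p2@ESC p3@(3,3) -> at (0,4): 0 [-], cum=1
Step 4: p0@ESC p1@ESC p2@ESC p3@(3,4) -> at (0,4): 0 [-], cum=1
Step 5: p0@ESC p1@ESC p2@ESC p3@ESC -> at (0,4): 0 [-], cum=1
Total visits = 1

Answer: 1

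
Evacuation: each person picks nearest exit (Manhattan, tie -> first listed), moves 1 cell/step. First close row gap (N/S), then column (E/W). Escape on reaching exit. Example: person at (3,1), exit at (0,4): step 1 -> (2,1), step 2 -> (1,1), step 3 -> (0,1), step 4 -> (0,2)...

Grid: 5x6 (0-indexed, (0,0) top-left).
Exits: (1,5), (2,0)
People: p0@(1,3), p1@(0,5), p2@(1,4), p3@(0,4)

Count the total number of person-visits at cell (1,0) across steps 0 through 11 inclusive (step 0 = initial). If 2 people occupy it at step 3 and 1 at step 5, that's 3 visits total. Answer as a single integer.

Answer: 0

Derivation:
Step 0: p0@(1,3) p1@(0,5) p2@(1,4) p3@(0,4) -> at (1,0): 0 [-], cum=0
Step 1: p0@(1,4) p1@ESC p2@ESC p3@(1,4) -> at (1,0): 0 [-], cum=0
Step 2: p0@ESC p1@ESC p2@ESC p3@ESC -> at (1,0): 0 [-], cum=0
Total visits = 0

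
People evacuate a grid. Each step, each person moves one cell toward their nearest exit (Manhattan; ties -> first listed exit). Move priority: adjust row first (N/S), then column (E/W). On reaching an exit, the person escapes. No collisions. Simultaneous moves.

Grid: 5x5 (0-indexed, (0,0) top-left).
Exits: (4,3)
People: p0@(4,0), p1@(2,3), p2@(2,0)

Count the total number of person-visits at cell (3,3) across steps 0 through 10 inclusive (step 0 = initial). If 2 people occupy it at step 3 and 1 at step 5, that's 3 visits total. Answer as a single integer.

Answer: 1

Derivation:
Step 0: p0@(4,0) p1@(2,3) p2@(2,0) -> at (3,3): 0 [-], cum=0
Step 1: p0@(4,1) p1@(3,3) p2@(3,0) -> at (3,3): 1 [p1], cum=1
Step 2: p0@(4,2) p1@ESC p2@(4,0) -> at (3,3): 0 [-], cum=1
Step 3: p0@ESC p1@ESC p2@(4,1) -> at (3,3): 0 [-], cum=1
Step 4: p0@ESC p1@ESC p2@(4,2) -> at (3,3): 0 [-], cum=1
Step 5: p0@ESC p1@ESC p2@ESC -> at (3,3): 0 [-], cum=1
Total visits = 1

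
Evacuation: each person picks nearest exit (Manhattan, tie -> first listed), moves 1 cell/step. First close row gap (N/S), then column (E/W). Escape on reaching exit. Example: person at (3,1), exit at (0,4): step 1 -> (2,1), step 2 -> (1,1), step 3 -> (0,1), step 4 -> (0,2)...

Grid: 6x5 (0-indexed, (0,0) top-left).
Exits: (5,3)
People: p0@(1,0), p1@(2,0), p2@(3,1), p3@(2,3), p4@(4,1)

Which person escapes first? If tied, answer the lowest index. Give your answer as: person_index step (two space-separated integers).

Answer: 3 3

Derivation:
Step 1: p0:(1,0)->(2,0) | p1:(2,0)->(3,0) | p2:(3,1)->(4,1) | p3:(2,3)->(3,3) | p4:(4,1)->(5,1)
Step 2: p0:(2,0)->(3,0) | p1:(3,0)->(4,0) | p2:(4,1)->(5,1) | p3:(3,3)->(4,3) | p4:(5,1)->(5,2)
Step 3: p0:(3,0)->(4,0) | p1:(4,0)->(5,0) | p2:(5,1)->(5,2) | p3:(4,3)->(5,3)->EXIT | p4:(5,2)->(5,3)->EXIT
Step 4: p0:(4,0)->(5,0) | p1:(5,0)->(5,1) | p2:(5,2)->(5,3)->EXIT | p3:escaped | p4:escaped
Step 5: p0:(5,0)->(5,1) | p1:(5,1)->(5,2) | p2:escaped | p3:escaped | p4:escaped
Step 6: p0:(5,1)->(5,2) | p1:(5,2)->(5,3)->EXIT | p2:escaped | p3:escaped | p4:escaped
Step 7: p0:(5,2)->(5,3)->EXIT | p1:escaped | p2:escaped | p3:escaped | p4:escaped
Exit steps: [7, 6, 4, 3, 3]
First to escape: p3 at step 3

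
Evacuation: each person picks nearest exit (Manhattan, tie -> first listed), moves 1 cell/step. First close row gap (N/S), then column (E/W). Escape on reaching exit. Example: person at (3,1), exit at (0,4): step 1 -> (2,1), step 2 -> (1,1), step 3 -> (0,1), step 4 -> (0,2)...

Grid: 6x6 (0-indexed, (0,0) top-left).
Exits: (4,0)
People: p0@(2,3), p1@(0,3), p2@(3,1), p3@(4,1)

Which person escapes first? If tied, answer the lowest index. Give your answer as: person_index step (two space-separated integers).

Step 1: p0:(2,3)->(3,3) | p1:(0,3)->(1,3) | p2:(3,1)->(4,1) | p3:(4,1)->(4,0)->EXIT
Step 2: p0:(3,3)->(4,3) | p1:(1,3)->(2,3) | p2:(4,1)->(4,0)->EXIT | p3:escaped
Step 3: p0:(4,3)->(4,2) | p1:(2,3)->(3,3) | p2:escaped | p3:escaped
Step 4: p0:(4,2)->(4,1) | p1:(3,3)->(4,3) | p2:escaped | p3:escaped
Step 5: p0:(4,1)->(4,0)->EXIT | p1:(4,3)->(4,2) | p2:escaped | p3:escaped
Step 6: p0:escaped | p1:(4,2)->(4,1) | p2:escaped | p3:escaped
Step 7: p0:escaped | p1:(4,1)->(4,0)->EXIT | p2:escaped | p3:escaped
Exit steps: [5, 7, 2, 1]
First to escape: p3 at step 1

Answer: 3 1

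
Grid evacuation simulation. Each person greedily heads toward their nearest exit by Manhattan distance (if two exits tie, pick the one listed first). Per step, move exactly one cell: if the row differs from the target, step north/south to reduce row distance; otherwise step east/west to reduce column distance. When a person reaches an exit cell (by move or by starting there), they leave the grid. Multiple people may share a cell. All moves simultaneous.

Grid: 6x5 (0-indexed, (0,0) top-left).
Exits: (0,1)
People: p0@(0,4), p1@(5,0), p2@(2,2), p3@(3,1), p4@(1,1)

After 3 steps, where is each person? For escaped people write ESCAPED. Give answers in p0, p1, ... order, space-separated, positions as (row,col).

Step 1: p0:(0,4)->(0,3) | p1:(5,0)->(4,0) | p2:(2,2)->(1,2) | p3:(3,1)->(2,1) | p4:(1,1)->(0,1)->EXIT
Step 2: p0:(0,3)->(0,2) | p1:(4,0)->(3,0) | p2:(1,2)->(0,2) | p3:(2,1)->(1,1) | p4:escaped
Step 3: p0:(0,2)->(0,1)->EXIT | p1:(3,0)->(2,0) | p2:(0,2)->(0,1)->EXIT | p3:(1,1)->(0,1)->EXIT | p4:escaped

ESCAPED (2,0) ESCAPED ESCAPED ESCAPED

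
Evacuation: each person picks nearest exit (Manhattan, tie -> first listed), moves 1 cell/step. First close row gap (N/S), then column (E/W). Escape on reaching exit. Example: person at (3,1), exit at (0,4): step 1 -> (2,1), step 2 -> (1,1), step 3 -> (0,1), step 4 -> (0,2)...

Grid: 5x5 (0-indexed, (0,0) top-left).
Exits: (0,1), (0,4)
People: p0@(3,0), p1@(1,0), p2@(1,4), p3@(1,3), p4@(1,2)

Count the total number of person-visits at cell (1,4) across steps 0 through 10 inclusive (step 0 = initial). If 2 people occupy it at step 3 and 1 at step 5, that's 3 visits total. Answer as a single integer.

Step 0: p0@(3,0) p1@(1,0) p2@(1,4) p3@(1,3) p4@(1,2) -> at (1,4): 1 [p2], cum=1
Step 1: p0@(2,0) p1@(0,0) p2@ESC p3@(0,3) p4@(0,2) -> at (1,4): 0 [-], cum=1
Step 2: p0@(1,0) p1@ESC p2@ESC p3@ESC p4@ESC -> at (1,4): 0 [-], cum=1
Step 3: p0@(0,0) p1@ESC p2@ESC p3@ESC p4@ESC -> at (1,4): 0 [-], cum=1
Step 4: p0@ESC p1@ESC p2@ESC p3@ESC p4@ESC -> at (1,4): 0 [-], cum=1
Total visits = 1

Answer: 1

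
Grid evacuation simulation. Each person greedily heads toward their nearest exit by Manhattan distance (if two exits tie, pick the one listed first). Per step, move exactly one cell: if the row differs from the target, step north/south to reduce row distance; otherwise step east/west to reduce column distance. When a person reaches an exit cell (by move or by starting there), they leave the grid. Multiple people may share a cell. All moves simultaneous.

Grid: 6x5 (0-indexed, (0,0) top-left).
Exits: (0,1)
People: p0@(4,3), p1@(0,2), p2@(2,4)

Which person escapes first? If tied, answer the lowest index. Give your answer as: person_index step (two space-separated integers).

Answer: 1 1

Derivation:
Step 1: p0:(4,3)->(3,3) | p1:(0,2)->(0,1)->EXIT | p2:(2,4)->(1,4)
Step 2: p0:(3,3)->(2,3) | p1:escaped | p2:(1,4)->(0,4)
Step 3: p0:(2,3)->(1,3) | p1:escaped | p2:(0,4)->(0,3)
Step 4: p0:(1,3)->(0,3) | p1:escaped | p2:(0,3)->(0,2)
Step 5: p0:(0,3)->(0,2) | p1:escaped | p2:(0,2)->(0,1)->EXIT
Step 6: p0:(0,2)->(0,1)->EXIT | p1:escaped | p2:escaped
Exit steps: [6, 1, 5]
First to escape: p1 at step 1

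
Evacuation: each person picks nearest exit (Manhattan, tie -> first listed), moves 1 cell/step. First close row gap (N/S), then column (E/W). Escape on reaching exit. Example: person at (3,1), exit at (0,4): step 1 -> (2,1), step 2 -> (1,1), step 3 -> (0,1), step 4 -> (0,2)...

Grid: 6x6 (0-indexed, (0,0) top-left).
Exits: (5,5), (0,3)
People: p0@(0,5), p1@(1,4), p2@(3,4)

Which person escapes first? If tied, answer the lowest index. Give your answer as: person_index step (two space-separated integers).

Step 1: p0:(0,5)->(0,4) | p1:(1,4)->(0,4) | p2:(3,4)->(4,4)
Step 2: p0:(0,4)->(0,3)->EXIT | p1:(0,4)->(0,3)->EXIT | p2:(4,4)->(5,4)
Step 3: p0:escaped | p1:escaped | p2:(5,4)->(5,5)->EXIT
Exit steps: [2, 2, 3]
First to escape: p0 at step 2

Answer: 0 2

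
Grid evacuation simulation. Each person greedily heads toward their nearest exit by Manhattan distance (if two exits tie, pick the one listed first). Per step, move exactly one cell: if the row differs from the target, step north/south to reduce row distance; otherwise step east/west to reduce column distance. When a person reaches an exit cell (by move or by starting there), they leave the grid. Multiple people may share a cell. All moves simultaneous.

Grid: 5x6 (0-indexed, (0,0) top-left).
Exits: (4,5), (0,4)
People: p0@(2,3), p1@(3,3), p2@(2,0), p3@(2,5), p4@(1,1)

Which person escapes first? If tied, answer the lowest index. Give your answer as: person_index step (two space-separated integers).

Step 1: p0:(2,3)->(1,3) | p1:(3,3)->(4,3) | p2:(2,0)->(1,0) | p3:(2,5)->(3,5) | p4:(1,1)->(0,1)
Step 2: p0:(1,3)->(0,3) | p1:(4,3)->(4,4) | p2:(1,0)->(0,0) | p3:(3,5)->(4,5)->EXIT | p4:(0,1)->(0,2)
Step 3: p0:(0,3)->(0,4)->EXIT | p1:(4,4)->(4,5)->EXIT | p2:(0,0)->(0,1) | p3:escaped | p4:(0,2)->(0,3)
Step 4: p0:escaped | p1:escaped | p2:(0,1)->(0,2) | p3:escaped | p4:(0,3)->(0,4)->EXIT
Step 5: p0:escaped | p1:escaped | p2:(0,2)->(0,3) | p3:escaped | p4:escaped
Step 6: p0:escaped | p1:escaped | p2:(0,3)->(0,4)->EXIT | p3:escaped | p4:escaped
Exit steps: [3, 3, 6, 2, 4]
First to escape: p3 at step 2

Answer: 3 2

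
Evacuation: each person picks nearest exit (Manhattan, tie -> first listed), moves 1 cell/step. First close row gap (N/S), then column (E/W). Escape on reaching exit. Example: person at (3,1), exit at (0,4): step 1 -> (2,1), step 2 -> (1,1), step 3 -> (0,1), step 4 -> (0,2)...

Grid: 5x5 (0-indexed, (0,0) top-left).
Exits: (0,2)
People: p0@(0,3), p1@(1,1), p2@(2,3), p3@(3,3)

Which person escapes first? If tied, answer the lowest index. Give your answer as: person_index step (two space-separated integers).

Step 1: p0:(0,3)->(0,2)->EXIT | p1:(1,1)->(0,1) | p2:(2,3)->(1,3) | p3:(3,3)->(2,3)
Step 2: p0:escaped | p1:(0,1)->(0,2)->EXIT | p2:(1,3)->(0,3) | p3:(2,3)->(1,3)
Step 3: p0:escaped | p1:escaped | p2:(0,3)->(0,2)->EXIT | p3:(1,3)->(0,3)
Step 4: p0:escaped | p1:escaped | p2:escaped | p3:(0,3)->(0,2)->EXIT
Exit steps: [1, 2, 3, 4]
First to escape: p0 at step 1

Answer: 0 1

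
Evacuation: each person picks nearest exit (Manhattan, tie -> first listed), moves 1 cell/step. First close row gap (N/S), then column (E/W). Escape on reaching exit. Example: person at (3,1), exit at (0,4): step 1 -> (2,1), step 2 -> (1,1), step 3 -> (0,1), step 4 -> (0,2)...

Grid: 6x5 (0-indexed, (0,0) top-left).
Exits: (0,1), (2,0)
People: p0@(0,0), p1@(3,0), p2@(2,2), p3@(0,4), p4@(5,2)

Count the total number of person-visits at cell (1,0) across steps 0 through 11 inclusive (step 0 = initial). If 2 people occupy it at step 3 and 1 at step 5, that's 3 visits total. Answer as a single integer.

Step 0: p0@(0,0) p1@(3,0) p2@(2,2) p3@(0,4) p4@(5,2) -> at (1,0): 0 [-], cum=0
Step 1: p0@ESC p1@ESC p2@(2,1) p3@(0,3) p4@(4,2) -> at (1,0): 0 [-], cum=0
Step 2: p0@ESC p1@ESC p2@ESC p3@(0,2) p4@(3,2) -> at (1,0): 0 [-], cum=0
Step 3: p0@ESC p1@ESC p2@ESC p3@ESC p4@(2,2) -> at (1,0): 0 [-], cum=0
Step 4: p0@ESC p1@ESC p2@ESC p3@ESC p4@(2,1) -> at (1,0): 0 [-], cum=0
Step 5: p0@ESC p1@ESC p2@ESC p3@ESC p4@ESC -> at (1,0): 0 [-], cum=0
Total visits = 0

Answer: 0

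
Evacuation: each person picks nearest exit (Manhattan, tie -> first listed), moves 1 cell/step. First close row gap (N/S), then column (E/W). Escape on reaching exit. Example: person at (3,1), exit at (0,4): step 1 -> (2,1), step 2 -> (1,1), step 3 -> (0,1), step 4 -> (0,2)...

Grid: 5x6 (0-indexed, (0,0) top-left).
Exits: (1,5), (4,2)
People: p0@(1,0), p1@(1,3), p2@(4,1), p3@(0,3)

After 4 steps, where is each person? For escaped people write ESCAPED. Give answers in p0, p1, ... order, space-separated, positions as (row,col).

Step 1: p0:(1,0)->(1,1) | p1:(1,3)->(1,4) | p2:(4,1)->(4,2)->EXIT | p3:(0,3)->(1,3)
Step 2: p0:(1,1)->(1,2) | p1:(1,4)->(1,5)->EXIT | p2:escaped | p3:(1,3)->(1,4)
Step 3: p0:(1,2)->(1,3) | p1:escaped | p2:escaped | p3:(1,4)->(1,5)->EXIT
Step 4: p0:(1,3)->(1,4) | p1:escaped | p2:escaped | p3:escaped

(1,4) ESCAPED ESCAPED ESCAPED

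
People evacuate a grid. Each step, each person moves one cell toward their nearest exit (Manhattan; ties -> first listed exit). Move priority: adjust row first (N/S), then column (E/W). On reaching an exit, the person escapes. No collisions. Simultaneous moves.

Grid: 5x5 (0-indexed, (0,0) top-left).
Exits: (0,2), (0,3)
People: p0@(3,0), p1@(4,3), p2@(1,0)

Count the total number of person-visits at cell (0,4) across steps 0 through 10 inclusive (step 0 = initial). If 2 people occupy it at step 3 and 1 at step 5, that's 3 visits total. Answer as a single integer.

Answer: 0

Derivation:
Step 0: p0@(3,0) p1@(4,3) p2@(1,0) -> at (0,4): 0 [-], cum=0
Step 1: p0@(2,0) p1@(3,3) p2@(0,0) -> at (0,4): 0 [-], cum=0
Step 2: p0@(1,0) p1@(2,3) p2@(0,1) -> at (0,4): 0 [-], cum=0
Step 3: p0@(0,0) p1@(1,3) p2@ESC -> at (0,4): 0 [-], cum=0
Step 4: p0@(0,1) p1@ESC p2@ESC -> at (0,4): 0 [-], cum=0
Step 5: p0@ESC p1@ESC p2@ESC -> at (0,4): 0 [-], cum=0
Total visits = 0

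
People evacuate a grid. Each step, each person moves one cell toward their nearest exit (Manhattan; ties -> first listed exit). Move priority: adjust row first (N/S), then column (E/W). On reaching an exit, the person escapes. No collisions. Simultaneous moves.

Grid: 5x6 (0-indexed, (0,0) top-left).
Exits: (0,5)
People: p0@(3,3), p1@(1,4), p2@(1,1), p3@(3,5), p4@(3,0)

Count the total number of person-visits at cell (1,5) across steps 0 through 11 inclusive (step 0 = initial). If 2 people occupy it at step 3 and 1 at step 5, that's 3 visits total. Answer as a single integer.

Answer: 1

Derivation:
Step 0: p0@(3,3) p1@(1,4) p2@(1,1) p3@(3,5) p4@(3,0) -> at (1,5): 0 [-], cum=0
Step 1: p0@(2,3) p1@(0,4) p2@(0,1) p3@(2,5) p4@(2,0) -> at (1,5): 0 [-], cum=0
Step 2: p0@(1,3) p1@ESC p2@(0,2) p3@(1,5) p4@(1,0) -> at (1,5): 1 [p3], cum=1
Step 3: p0@(0,3) p1@ESC p2@(0,3) p3@ESC p4@(0,0) -> at (1,5): 0 [-], cum=1
Step 4: p0@(0,4) p1@ESC p2@(0,4) p3@ESC p4@(0,1) -> at (1,5): 0 [-], cum=1
Step 5: p0@ESC p1@ESC p2@ESC p3@ESC p4@(0,2) -> at (1,5): 0 [-], cum=1
Step 6: p0@ESC p1@ESC p2@ESC p3@ESC p4@(0,3) -> at (1,5): 0 [-], cum=1
Step 7: p0@ESC p1@ESC p2@ESC p3@ESC p4@(0,4) -> at (1,5): 0 [-], cum=1
Step 8: p0@ESC p1@ESC p2@ESC p3@ESC p4@ESC -> at (1,5): 0 [-], cum=1
Total visits = 1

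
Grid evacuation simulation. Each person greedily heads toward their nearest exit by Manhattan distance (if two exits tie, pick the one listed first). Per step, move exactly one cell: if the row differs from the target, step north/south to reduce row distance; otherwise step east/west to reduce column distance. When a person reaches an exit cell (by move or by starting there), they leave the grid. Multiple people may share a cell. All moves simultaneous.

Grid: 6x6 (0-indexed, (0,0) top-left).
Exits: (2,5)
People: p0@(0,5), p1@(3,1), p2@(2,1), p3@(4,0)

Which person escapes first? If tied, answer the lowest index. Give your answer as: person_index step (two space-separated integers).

Step 1: p0:(0,5)->(1,5) | p1:(3,1)->(2,1) | p2:(2,1)->(2,2) | p3:(4,0)->(3,0)
Step 2: p0:(1,5)->(2,5)->EXIT | p1:(2,1)->(2,2) | p2:(2,2)->(2,3) | p3:(3,0)->(2,0)
Step 3: p0:escaped | p1:(2,2)->(2,3) | p2:(2,3)->(2,4) | p3:(2,0)->(2,1)
Step 4: p0:escaped | p1:(2,3)->(2,4) | p2:(2,4)->(2,5)->EXIT | p3:(2,1)->(2,2)
Step 5: p0:escaped | p1:(2,4)->(2,5)->EXIT | p2:escaped | p3:(2,2)->(2,3)
Step 6: p0:escaped | p1:escaped | p2:escaped | p3:(2,3)->(2,4)
Step 7: p0:escaped | p1:escaped | p2:escaped | p3:(2,4)->(2,5)->EXIT
Exit steps: [2, 5, 4, 7]
First to escape: p0 at step 2

Answer: 0 2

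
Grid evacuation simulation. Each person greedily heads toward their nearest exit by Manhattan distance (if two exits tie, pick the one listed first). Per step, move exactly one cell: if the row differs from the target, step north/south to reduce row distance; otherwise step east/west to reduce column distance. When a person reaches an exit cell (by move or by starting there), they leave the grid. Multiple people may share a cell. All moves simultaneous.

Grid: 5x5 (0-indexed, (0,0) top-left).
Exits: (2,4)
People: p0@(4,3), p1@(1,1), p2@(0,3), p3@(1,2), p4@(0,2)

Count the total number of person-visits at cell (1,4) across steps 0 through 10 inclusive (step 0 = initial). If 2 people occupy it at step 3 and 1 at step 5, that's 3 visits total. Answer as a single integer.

Step 0: p0@(4,3) p1@(1,1) p2@(0,3) p3@(1,2) p4@(0,2) -> at (1,4): 0 [-], cum=0
Step 1: p0@(3,3) p1@(2,1) p2@(1,3) p3@(2,2) p4@(1,2) -> at (1,4): 0 [-], cum=0
Step 2: p0@(2,3) p1@(2,2) p2@(2,3) p3@(2,3) p4@(2,2) -> at (1,4): 0 [-], cum=0
Step 3: p0@ESC p1@(2,3) p2@ESC p3@ESC p4@(2,3) -> at (1,4): 0 [-], cum=0
Step 4: p0@ESC p1@ESC p2@ESC p3@ESC p4@ESC -> at (1,4): 0 [-], cum=0
Total visits = 0

Answer: 0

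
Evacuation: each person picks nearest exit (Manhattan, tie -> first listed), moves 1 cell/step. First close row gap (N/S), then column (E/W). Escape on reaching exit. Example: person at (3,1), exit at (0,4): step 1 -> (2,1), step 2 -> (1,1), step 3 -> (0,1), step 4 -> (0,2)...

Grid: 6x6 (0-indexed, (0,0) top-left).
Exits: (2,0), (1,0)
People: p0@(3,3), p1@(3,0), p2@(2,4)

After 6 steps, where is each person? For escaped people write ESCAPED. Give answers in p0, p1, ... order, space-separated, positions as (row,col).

Step 1: p0:(3,3)->(2,3) | p1:(3,0)->(2,0)->EXIT | p2:(2,4)->(2,3)
Step 2: p0:(2,3)->(2,2) | p1:escaped | p2:(2,3)->(2,2)
Step 3: p0:(2,2)->(2,1) | p1:escaped | p2:(2,2)->(2,1)
Step 4: p0:(2,1)->(2,0)->EXIT | p1:escaped | p2:(2,1)->(2,0)->EXIT

ESCAPED ESCAPED ESCAPED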